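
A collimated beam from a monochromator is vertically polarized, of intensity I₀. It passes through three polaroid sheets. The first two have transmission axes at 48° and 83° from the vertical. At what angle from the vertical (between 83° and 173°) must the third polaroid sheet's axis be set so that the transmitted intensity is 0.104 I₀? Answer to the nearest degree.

θ ≈ 137°

I₁ = I₀ cos²(48° − 0°) = I₀ cos²(48°) = 0.4477 I₀.
I₂ = I₁ cos²(83° − 48°) = 0.4477 I₀ · cos²(35°) = 0.3004 I₀.
Need I₃/I₀ = 0.104, so cos²(θ − 83°) = 0.104 / 0.3004 = 0.3462.
θ − 83° = arccos(√0.3462) = 54.0°, giving θ ≈ 83 + 54.0 = 137.0°.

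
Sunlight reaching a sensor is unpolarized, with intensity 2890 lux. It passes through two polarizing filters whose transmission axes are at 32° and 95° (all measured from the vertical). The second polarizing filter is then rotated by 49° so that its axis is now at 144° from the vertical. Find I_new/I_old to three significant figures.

Before rotation:
Unpolarized light through the first polarizer → I₁ = ½ I₀, now polarized at 32°.
I₂ = I₁ cos²(95° − 32°) = 0.5 I₀ · cos²(63°) = 0.1031 I₀.
After rotation:
Unpolarized light through the first polarizer → I₁ = ½ I₀, now polarized at 32°.
Angle between axes 1 and 2: 68°. I₂ = 0.5 I₀ · cos²(68°) = 0.07017 I₀.
Ratio = 0.07017 / 0.1031 = 0.6809.

I_new/I_old ≈ 0.681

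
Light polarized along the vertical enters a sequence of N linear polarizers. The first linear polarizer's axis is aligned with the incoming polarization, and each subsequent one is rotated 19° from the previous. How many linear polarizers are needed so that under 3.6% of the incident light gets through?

N = 31

First polarizer is aligned with the polarization: full transmission.
Each further stage multiplies by cos²(19°) = 0.894.
After N polarizers: T = 0.894^(N−1). Require T < 0.036 ⇒ N−1 > ln(0.036)/ln(0.894) = 29.67, so N−1 ≥ 30 and N = 31.
Check: N=31 gives T = 0.03469 < 0.036; N=30 gives T = 0.0388.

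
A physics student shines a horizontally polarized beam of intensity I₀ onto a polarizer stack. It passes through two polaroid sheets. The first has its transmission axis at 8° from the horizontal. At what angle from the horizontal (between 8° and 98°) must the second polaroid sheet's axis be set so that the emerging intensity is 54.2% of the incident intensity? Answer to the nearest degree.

By Malus's law, I₁ = I₀ cos²(8° − 0°) = I₀ cos²(8°) = 0.9806 I₀.
Need I₂/I₀ = 0.542, so cos²(θ − 8°) = 0.542 / 0.9806 = 0.5527.
θ − 8° = arccos(√0.5527) = 42.0°, giving θ ≈ 8 + 42.0 = 50.0°.

θ ≈ 50°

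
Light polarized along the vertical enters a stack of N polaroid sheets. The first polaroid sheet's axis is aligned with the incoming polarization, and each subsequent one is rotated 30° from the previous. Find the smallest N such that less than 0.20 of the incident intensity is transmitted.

N = 7

First polarizer is aligned with the polarization: full transmission.
Each further stage multiplies by cos²(30°) = 0.75.
After N polarizers: T = 0.75^(N−1). Require T < 0.20 ⇒ N−1 > ln(0.20)/ln(0.75) = 5.59, so N−1 ≥ 6 and N = 7.
Check: N=7 gives T = 0.178 < 0.20; N=6 gives T = 0.2373.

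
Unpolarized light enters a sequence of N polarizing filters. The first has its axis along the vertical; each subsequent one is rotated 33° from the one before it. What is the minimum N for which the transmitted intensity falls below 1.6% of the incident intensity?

N = 11

First polarizer halves the unpolarized light: factor 1/2.
Each further stage multiplies by cos²(33°) = 0.7034.
After N polarizers: T = 0.5·0.7034^(N−1). Require T < 0.016 ⇒ N−1 > ln(0.016/0.5)/ln(0.7034) = 9.78, so N−1 ≥ 10 and N = 11.
Check: N=11 gives T = 0.01482 < 0.016; N=10 gives T = 0.02107.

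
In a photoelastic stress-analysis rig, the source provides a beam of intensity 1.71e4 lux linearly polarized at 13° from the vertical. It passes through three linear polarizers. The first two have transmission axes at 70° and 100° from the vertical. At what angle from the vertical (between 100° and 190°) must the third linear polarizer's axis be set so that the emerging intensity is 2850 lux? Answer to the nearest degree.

I₁ = I₀ cos²(70° − 13°) = I₀ cos²(57°) = 0.2966 I₀.
I₂ = I₁ cos²(100° − 70°) = 0.2966 I₀ · cos²(30°) = 0.2225 I₀.
Target fraction: 2850 / 1.71e4 lux = 0.1667 of I₀.
Need I₃/I₀ = 0.1667, so cos²(θ − 100°) = 0.1667 / 0.2225 = 0.7492.
θ − 100° = arccos(√0.7492) = 30.1°, giving θ ≈ 100 + 30.1 = 130.1°.

θ ≈ 130°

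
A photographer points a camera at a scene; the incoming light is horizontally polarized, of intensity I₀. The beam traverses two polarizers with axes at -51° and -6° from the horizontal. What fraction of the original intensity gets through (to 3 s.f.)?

≈ 0.198 I₀

By Malus's law, I₁ = I₀ cos²(-51° − 0°) = I₀ cos²(51°) = 0.396 I₀.
I₂ = I₁ cos²(-6° + 51°) = 0.396 I₀ · cos²(45°) = 0.198 I₀.
Transmitted fraction = 0.198.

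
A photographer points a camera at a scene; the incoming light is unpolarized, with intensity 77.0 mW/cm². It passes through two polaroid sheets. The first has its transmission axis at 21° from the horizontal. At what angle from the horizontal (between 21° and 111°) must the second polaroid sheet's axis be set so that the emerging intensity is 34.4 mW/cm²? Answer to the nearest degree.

Unpolarized light through the first polarizer → I₁ = ½ I₀, now polarized at 21°.
Target fraction: 34.4 / 77.0 mW/cm² = 0.4468 of I₀.
Need I₂/I₀ = 0.4468, so cos²(θ − 21°) = 0.4468 / 0.5 = 0.8935.
θ − 21° = arccos(√0.8935) = 19.0°, giving θ ≈ 21 + 19.0 = 40.0°.

θ ≈ 40°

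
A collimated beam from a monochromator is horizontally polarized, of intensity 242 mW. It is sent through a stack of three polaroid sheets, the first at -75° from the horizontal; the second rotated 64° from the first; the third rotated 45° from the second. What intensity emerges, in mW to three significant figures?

I₁ = 242 mW · cos²(75°) = 16.21 mW.
I₂ = I₁ · cos²(64°) = 16.21 · 0.1922 = 3.115 mW.
I₃ = I₂ · cos²(45°) = 3.115 · 0.5 = 1.558 mW.

I ≈ 1.56 mW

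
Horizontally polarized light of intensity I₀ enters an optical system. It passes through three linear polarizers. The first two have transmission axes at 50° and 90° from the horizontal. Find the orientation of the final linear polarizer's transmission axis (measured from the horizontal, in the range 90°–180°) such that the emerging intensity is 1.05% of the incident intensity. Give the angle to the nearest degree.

θ ≈ 168°

By Malus's law, I₁ = I₀ cos²(50° − 0°) = I₀ cos²(50°) = 0.4132 I₀.
I₂ = I₁ cos²(90° − 50°) = 0.4132 I₀ · cos²(40°) = 0.2425 I₀.
Need I₃/I₀ = 0.0105, so cos²(θ − 90°) = 0.0105 / 0.2425 = 0.04331.
θ − 90° = arccos(√0.04331) = 78.0°, giving θ ≈ 90 + 78.0 = 168.0°.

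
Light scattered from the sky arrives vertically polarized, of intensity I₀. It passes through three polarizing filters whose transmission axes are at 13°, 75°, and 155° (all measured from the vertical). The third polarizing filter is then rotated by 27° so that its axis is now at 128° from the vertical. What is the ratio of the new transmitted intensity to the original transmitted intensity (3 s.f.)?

Before rotation:
I₁ = I₀ cos²(13° − 0°) = I₀ cos²(13°) = 0.9494 I₀.
I₂ = I₁ cos²(75° − 13°) = 0.9494 I₀ · cos²(62°) = 0.2093 I₀.
I₃ = I₂ cos²(155° − 75°) = 0.2093 I₀ · cos²(80°) = 0.00631 I₀.
After rotation:
I₁ = I₀ cos²(13° − 0°) = I₀ cos²(13°) = 0.9494 I₀.
I₂ = I₁ cos²(75° − 13°) = 0.9494 I₀ · cos²(62°) = 0.2093 I₀.
I₃ = I₂ cos²(128° − 75°) = 0.2093 I₀ · cos²(53°) = 0.07579 I₀.
Ratio = 0.07579 / 0.00631 = 12.01.

I_new/I_old ≈ 12.0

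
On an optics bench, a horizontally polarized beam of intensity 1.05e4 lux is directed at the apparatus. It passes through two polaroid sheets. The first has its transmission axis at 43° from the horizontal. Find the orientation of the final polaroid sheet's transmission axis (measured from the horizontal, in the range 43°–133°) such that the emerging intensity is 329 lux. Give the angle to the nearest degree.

θ ≈ 119°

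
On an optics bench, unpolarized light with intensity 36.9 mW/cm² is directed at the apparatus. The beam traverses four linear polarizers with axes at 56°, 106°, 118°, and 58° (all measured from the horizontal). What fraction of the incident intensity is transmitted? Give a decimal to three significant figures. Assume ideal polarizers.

Unpolarized light through the first polarizer → I₁ = 36.9 mW/cm²/2 = 18.45 mW/cm², polarized at 56°.
I₂ = I₁ · cos²(50°) = 18.45 · 0.4132 = 7.623 mW/cm².
I₃ = I₂ · cos²(12°) = 7.623 · 0.9568 = 7.294 mW/cm².
I₄ = I₃ · cos²(60°) = 7.294 · 0.25 = 1.823 mW/cm².
Transmitted fraction = 0.04941.

I/I₀ ≈ 0.0494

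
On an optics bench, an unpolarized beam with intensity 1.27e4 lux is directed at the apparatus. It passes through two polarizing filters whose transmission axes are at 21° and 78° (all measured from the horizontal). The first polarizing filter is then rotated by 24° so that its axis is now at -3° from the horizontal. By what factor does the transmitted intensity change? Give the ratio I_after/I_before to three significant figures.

Before rotation:
Unpolarized light through the first polarizer → I₁ = ½ I₀, now polarized at 21°.
I₂ = I₁ cos²(78° − 21°) = 0.5 I₀ · cos²(57°) = 0.1483 I₀.
After rotation:
Unpolarized light through the first polarizer → I₁ = ½ I₀, now polarized at -3°.
I₂ = I₁ cos²(78° + 3°) = 0.5 I₀ · cos²(81°) = 0.01224 I₀.
Ratio = 0.01224 / 0.1483 = 0.0825.

I_new/I_old ≈ 0.0825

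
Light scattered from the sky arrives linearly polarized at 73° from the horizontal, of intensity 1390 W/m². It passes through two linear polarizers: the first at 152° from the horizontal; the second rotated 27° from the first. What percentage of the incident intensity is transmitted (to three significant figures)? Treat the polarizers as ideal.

I₁ = 1390 W/m² · cos²(79°) = 50.61 W/m².
I₂ = I₁ · cos²(27°) = 50.61 · 0.7939 = 40.18 W/m².
That is 2.89% of the incident intensity.

≈ 2.89%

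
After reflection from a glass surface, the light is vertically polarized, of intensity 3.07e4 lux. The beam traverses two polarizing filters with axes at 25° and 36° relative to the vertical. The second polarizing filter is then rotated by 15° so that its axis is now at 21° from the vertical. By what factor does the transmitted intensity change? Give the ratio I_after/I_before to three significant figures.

Before rotation:
By Malus's law, I₁ = I₀ cos²(25° − 0°) = I₀ cos²(25°) = 0.8214 I₀.
I₂ = I₁ cos²(36° − 25°) = 0.8214 I₀ · cos²(11°) = 0.7915 I₀.
After rotation:
I₁ = I₀ cos²(25° − 0°) = I₀ cos²(25°) = 0.8214 I₀.
I₂ = I₁ cos²(21° − 25°) = 0.8214 I₀ · cos²(4°) = 0.8174 I₀.
Ratio = 0.8174 / 0.7915 = 1.033.

I_new/I_old ≈ 1.03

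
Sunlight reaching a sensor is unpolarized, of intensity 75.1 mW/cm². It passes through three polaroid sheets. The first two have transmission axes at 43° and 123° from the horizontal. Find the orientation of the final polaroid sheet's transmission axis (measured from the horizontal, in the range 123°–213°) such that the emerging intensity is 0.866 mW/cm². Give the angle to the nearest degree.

Unpolarized light through the first polarizer → I₁ = ½ I₀, now polarized at 43°.
I₂ = I₁ cos²(123° − 43°) = 0.5 I₀ · cos²(80°) = 0.01508 I₀.
Target fraction: 0.866 / 75.1 mW/cm² = 0.01153 of I₀.
Need I₃/I₀ = 0.01153, so cos²(θ − 123°) = 0.01153 / 0.01508 = 0.7648.
θ − 123° = arccos(√0.7648) = 29.0°, giving θ ≈ 123 + 29.0 = 152.0°.

θ ≈ 152°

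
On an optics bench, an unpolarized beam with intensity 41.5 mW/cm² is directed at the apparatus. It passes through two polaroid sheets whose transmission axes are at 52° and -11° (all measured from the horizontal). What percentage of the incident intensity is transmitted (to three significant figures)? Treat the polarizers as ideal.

≈ 10.3%

Unpolarized light through the first polarizer → I₁ = 41.5 mW/cm²/2 = 20.75 mW/cm², polarized at 52°.
I₂ = I₁ · cos²(63°) = 20.75 · 0.2061 = 4.277 mW/cm².
That is 10.31% of the incident intensity.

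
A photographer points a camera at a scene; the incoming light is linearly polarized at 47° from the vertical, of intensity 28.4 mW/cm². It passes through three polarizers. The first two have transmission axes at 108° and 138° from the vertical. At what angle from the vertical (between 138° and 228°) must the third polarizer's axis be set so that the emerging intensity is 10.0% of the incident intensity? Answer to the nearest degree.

I₁ = I₀ cos²(108° − 47°) = I₀ cos²(61°) = 0.235 I₀.
I₂ = I₁ cos²(138° − 108°) = 0.235 I₀ · cos²(30°) = 0.1763 I₀.
Need I₃/I₀ = 0.1, so cos²(θ − 138°) = 0.1 / 0.1763 = 0.5673.
θ − 138° = arccos(√0.5673) = 41.1°, giving θ ≈ 138 + 41.1 = 179.1°.

θ ≈ 179°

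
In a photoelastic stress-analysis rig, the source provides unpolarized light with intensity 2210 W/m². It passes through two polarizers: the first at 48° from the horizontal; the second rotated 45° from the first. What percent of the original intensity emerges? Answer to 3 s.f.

Unpolarized light through the first polarizer → I₁ = 2210 W/m²/2 = 1105 W/m², polarized at 48°.
I₂ = I₁ · cos²(45°) = 1105 · 0.5 = 552.5 W/m².
That is 25% of the incident intensity.

≈ 25.0%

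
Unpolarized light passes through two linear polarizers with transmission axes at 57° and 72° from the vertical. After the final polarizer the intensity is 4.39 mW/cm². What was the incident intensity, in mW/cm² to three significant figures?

Unpolarized light through the first polarizer → I₁ = ½ I₀, now polarized at 57°.
I₂ = I₁ cos²(72° − 57°) = 0.5 I₀ · cos²(15°) = 0.4665 I₀.
So 4.39 mW/cm² = 0.4665 I₀, giving I₀ = 4.39/0.4665 = 9.41 mW/cm².

I₀ ≈ 9.41 mW/cm²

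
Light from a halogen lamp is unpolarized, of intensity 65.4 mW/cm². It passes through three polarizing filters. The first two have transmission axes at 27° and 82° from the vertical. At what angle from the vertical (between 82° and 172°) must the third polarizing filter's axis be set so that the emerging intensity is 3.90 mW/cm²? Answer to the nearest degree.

Unpolarized light through the first polarizer → I₁ = ½ I₀, now polarized at 27°.
I₂ = I₁ cos²(82° − 27°) = 0.5 I₀ · cos²(55°) = 0.1645 I₀.
Target fraction: 3.90 / 65.4 mW/cm² = 0.05963 of I₀.
Need I₃/I₀ = 0.05963, so cos²(θ − 82°) = 0.05963 / 0.1645 = 0.3625.
θ − 82° = arccos(√0.3625) = 53.0°, giving θ ≈ 82 + 53.0 = 135.0°.

θ ≈ 135°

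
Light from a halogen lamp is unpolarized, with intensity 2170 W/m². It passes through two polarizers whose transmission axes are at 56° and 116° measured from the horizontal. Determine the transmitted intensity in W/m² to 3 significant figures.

I ≈ 271 W/m²

Unpolarized light through the first polarizer → I₁ = 2170 W/m²/2 = 1085 W/m², polarized at 56°.
I₂ = I₁ · cos²(60°) = 1085 · 0.25 = 271.3 W/m².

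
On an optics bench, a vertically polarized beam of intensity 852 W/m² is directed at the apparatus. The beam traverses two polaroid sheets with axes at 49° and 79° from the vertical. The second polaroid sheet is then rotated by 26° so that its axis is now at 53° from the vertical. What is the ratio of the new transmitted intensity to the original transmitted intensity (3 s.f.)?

Before rotation:
By Malus's law, I₁ = I₀ cos²(49° − 0°) = I₀ cos²(49°) = 0.4304 I₀.
I₂ = I₁ cos²(79° − 49°) = 0.4304 I₀ · cos²(30°) = 0.3228 I₀.
After rotation:
I₁ = I₀ cos²(49° − 0°) = I₀ cos²(49°) = 0.4304 I₀.
I₂ = I₁ cos²(53° − 49°) = 0.4304 I₀ · cos²(4°) = 0.4283 I₀.
Ratio = 0.4283 / 0.3228 = 1.327.

I_new/I_old ≈ 1.33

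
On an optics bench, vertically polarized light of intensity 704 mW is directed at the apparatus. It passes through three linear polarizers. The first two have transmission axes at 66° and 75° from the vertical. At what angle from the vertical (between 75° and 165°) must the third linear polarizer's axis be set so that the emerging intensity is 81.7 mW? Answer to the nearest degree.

θ ≈ 107°

I₁ = I₀ cos²(66° − 0°) = I₀ cos²(66°) = 0.1654 I₀.
I₂ = I₁ cos²(75° − 66°) = 0.1654 I₀ · cos²(9°) = 0.1614 I₀.
Target fraction: 81.7 / 704 mW = 0.1161 of I₀.
Need I₃/I₀ = 0.1161, so cos²(θ − 75°) = 0.1161 / 0.1614 = 0.7191.
θ − 75° = arccos(√0.7191) = 32.0°, giving θ ≈ 75 + 32.0 = 107.0°.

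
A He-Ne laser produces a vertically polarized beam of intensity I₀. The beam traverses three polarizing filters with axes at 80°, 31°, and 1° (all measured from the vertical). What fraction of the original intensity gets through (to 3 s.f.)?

≈ 0.00973 I₀

By Malus's law, I₁ = I₀ cos²(80° − 0°) = I₀ cos²(80°) = 0.03015 I₀.
I₂ = I₁ cos²(31° − 80°) = 0.03015 I₀ · cos²(49°) = 0.01298 I₀.
I₃ = I₂ cos²(1° − 31°) = 0.01298 I₀ · cos²(30°) = 0.009734 I₀.
Transmitted fraction = 0.009734.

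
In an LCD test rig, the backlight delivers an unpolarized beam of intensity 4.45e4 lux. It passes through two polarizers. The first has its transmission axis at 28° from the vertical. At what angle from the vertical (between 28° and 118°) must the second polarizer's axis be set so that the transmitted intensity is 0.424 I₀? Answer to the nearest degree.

θ ≈ 51°

Unpolarized light through the first polarizer → I₁ = ½ I₀, now polarized at 28°.
Need I₂/I₀ = 0.424, so cos²(θ − 28°) = 0.424 / 0.5 = 0.848.
θ − 28° = arccos(√0.848) = 22.9°, giving θ ≈ 28 + 22.9 = 50.9°.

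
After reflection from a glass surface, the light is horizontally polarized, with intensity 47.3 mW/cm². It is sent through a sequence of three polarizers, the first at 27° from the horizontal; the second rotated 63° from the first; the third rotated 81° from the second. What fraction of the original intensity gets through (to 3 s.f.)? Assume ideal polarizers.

I/I₀ ≈ 0.00400

I₁ = 47.3 mW/cm² · cos²(27°) = 37.55 mW/cm².
I₂ = I₁ · cos²(63°) = 37.55 · 0.2061 = 7.74 mW/cm².
I₃ = I₂ · cos²(81°) = 7.74 · 0.02447 = 0.1894 mW/cm².
Transmitted fraction = 0.004004.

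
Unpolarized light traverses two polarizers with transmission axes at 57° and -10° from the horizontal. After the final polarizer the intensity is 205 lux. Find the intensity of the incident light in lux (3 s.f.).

I₀ ≈ 2690 lux

Unpolarized light through the first polarizer → I₁ = ½ I₀, now polarized at 57°.
I₂ = I₁ cos²(-10° − 57°) = 0.5 I₀ · cos²(67°) = 0.07634 I₀.
So 205 lux = 0.07634 I₀, giving I₀ = 205/0.07634 = 2686 lux.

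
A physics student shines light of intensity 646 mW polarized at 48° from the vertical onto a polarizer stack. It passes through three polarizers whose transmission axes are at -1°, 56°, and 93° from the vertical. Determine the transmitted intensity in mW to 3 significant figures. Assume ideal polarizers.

I ≈ 52.6 mW

I₁ = 646 mW · cos²(49°) = 278 mW.
I₂ = I₁ · cos²(57°) = 278 · 0.2966 = 82.48 mW.
I₃ = I₂ · cos²(37°) = 82.48 · 0.6378 = 52.61 mW.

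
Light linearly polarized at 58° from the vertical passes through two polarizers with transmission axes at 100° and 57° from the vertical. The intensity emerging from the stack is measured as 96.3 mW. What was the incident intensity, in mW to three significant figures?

I₀ ≈ 326 mW

I₁ = I₀ cos²(100° − 58°) = I₀ cos²(42°) = 0.5523 I₀.
I₂ = I₁ cos²(57° − 100°) = 0.5523 I₀ · cos²(43°) = 0.2954 I₀.
So 96.3 mW = 0.2954 I₀, giving I₀ = 96.3/0.2954 = 326 mW.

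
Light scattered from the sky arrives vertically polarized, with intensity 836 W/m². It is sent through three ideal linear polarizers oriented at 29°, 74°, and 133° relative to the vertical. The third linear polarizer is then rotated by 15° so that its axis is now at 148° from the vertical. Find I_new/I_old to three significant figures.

I_new/I_old ≈ 0.286

Before rotation:
I₁ = I₀ cos²(29° − 0°) = I₀ cos²(29°) = 0.765 I₀.
I₂ = I₁ cos²(74° − 29°) = 0.765 I₀ · cos²(45°) = 0.3825 I₀.
I₃ = I₂ cos²(133° − 74°) = 0.3825 I₀ · cos²(59°) = 0.1015 I₀.
After rotation:
I₁ = I₀ cos²(29° − 0°) = I₀ cos²(29°) = 0.765 I₀.
I₂ = I₁ cos²(74° − 29°) = 0.765 I₀ · cos²(45°) = 0.3825 I₀.
I₃ = I₂ cos²(148° − 74°) = 0.3825 I₀ · cos²(74°) = 0.02906 I₀.
Ratio = 0.02906 / 0.1015 = 0.2864.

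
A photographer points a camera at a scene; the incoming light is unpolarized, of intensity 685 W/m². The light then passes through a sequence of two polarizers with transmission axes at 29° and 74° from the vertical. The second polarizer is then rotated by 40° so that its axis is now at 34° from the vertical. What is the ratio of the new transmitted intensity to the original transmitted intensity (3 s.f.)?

I_new/I_old ≈ 1.98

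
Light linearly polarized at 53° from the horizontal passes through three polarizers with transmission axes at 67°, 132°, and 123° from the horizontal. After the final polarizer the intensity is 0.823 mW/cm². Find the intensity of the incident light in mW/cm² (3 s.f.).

I₀ ≈ 5.02 mW/cm²

I₁ = I₀ cos²(67° − 53°) = I₀ cos²(14°) = 0.9415 I₀.
I₂ = I₁ cos²(132° − 67°) = 0.9415 I₀ · cos²(65°) = 0.1682 I₀.
I₃ = I₂ cos²(123° − 132°) = 0.1682 I₀ · cos²(9°) = 0.164 I₀.
So 0.823 mW/cm² = 0.164 I₀, giving I₀ = 0.823/0.164 = 5.017 mW/cm².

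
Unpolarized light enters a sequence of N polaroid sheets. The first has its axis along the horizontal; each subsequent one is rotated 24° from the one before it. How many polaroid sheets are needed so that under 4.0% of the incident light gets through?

N = 15

First polarizer halves the unpolarized light: factor 1/2.
Each further stage multiplies by cos²(24°) = 0.8346.
After N polarizers: T = 0.5·0.8346^(N−1). Require T < 0.040 ⇒ N−1 > ln(0.040/0.5)/ln(0.8346) = 13.97, so N−1 ≥ 14 and N = 15.
Check: N=15 gives T = 0.03976 < 0.040; N=14 gives T = 0.04764.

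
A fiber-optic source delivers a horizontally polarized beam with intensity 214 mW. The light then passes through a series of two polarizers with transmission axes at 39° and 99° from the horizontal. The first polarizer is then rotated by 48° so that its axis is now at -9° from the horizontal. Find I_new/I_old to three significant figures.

Before rotation:
I₁ = I₀ cos²(39° − 0°) = I₀ cos²(39°) = 0.604 I₀.
I₂ = I₁ cos²(99° − 39°) = 0.604 I₀ · cos²(60°) = 0.151 I₀.
After rotation:
I₁ = I₀ cos²(-9° − 0°) = I₀ cos²(9°) = 0.9755 I₀.
Angle between axes 1 and 2: 72°. I₂ = 0.9755 I₀ · cos²(72°) = 0.09315 I₀.
Ratio = 0.09315 / 0.151 = 0.617.

I_new/I_old ≈ 0.617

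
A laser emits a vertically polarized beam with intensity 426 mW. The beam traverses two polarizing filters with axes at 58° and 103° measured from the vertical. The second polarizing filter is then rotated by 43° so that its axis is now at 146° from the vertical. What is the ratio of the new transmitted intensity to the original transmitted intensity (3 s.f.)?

I_new/I_old ≈ 0.00244

Before rotation:
I₁ = I₀ cos²(58° − 0°) = I₀ cos²(58°) = 0.2808 I₀.
I₂ = I₁ cos²(103° − 58°) = 0.2808 I₀ · cos²(45°) = 0.1404 I₀.
After rotation:
I₁ = I₀ cos²(58° − 0°) = I₀ cos²(58°) = 0.2808 I₀.
I₂ = I₁ cos²(146° − 58°) = 0.2808 I₀ · cos²(88°) = 0.000342 I₀.
Ratio = 0.000342 / 0.1404 = 0.002436.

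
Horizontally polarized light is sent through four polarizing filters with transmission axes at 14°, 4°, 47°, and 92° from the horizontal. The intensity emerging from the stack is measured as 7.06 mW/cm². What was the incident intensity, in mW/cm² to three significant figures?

By Malus's law, I₁ = I₀ cos²(14° − 0°) = I₀ cos²(14°) = 0.9415 I₀.
I₂ = I₁ cos²(4° − 14°) = 0.9415 I₀ · cos²(10°) = 0.9131 I₀.
I₃ = I₂ cos²(47° − 4°) = 0.9131 I₀ · cos²(43°) = 0.4884 I₀.
I₄ = I₃ cos²(92° − 47°) = 0.4884 I₀ · cos²(45°) = 0.2442 I₀.
So 7.06 mW/cm² = 0.2442 I₀, giving I₀ = 7.06/0.2442 = 28.91 mW/cm².

I₀ ≈ 28.9 mW/cm²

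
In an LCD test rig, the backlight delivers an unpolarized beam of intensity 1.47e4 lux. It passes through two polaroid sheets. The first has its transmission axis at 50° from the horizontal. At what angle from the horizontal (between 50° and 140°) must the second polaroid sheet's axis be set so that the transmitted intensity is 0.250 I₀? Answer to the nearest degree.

θ ≈ 95°

Unpolarized light through the first polarizer → I₁ = ½ I₀, now polarized at 50°.
Need I₂/I₀ = 0.25, so cos²(θ − 50°) = 0.25 / 0.5 = 0.5.
θ − 50° = arccos(√0.5) = 45.0°, giving θ ≈ 50 + 45.0 = 95.0°.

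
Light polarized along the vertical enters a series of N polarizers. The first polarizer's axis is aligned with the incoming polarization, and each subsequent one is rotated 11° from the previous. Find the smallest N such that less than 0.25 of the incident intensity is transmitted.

N = 39

First polarizer is aligned with the polarization: full transmission.
Each further stage multiplies by cos²(11°) = 0.9636.
After N polarizers: T = 0.9636^(N−1). Require T < 0.25 ⇒ N−1 > ln(0.25)/ln(0.9636) = 37.38, so N−1 ≥ 38 and N = 39.
Check: N=39 gives T = 0.2443 < 0.25; N=38 gives T = 0.2535.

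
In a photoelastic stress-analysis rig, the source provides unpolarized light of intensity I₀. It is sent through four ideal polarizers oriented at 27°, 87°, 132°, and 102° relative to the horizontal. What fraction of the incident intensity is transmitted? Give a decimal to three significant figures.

≈ 0.0469 I₀

Unpolarized light through the first polarizer → I₁ = ½ I₀, now polarized at 27°.
I₂ = I₁ cos²(87° − 27°) = 0.5 I₀ · cos²(60°) = 0.125 I₀.
I₃ = I₂ cos²(132° − 87°) = 0.125 I₀ · cos²(45°) = 0.0625 I₀.
I₄ = I₃ cos²(102° − 132°) = 0.0625 I₀ · cos²(30°) = 0.04688 I₀.
Transmitted fraction = 0.04688.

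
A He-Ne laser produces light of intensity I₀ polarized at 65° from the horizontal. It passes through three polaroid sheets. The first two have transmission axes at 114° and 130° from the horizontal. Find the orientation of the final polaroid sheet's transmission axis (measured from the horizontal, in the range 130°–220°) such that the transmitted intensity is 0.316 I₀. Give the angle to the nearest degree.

θ ≈ 157°

By Malus's law, I₁ = I₀ cos²(114° − 65°) = I₀ cos²(49°) = 0.4304 I₀.
I₂ = I₁ cos²(130° − 114°) = 0.4304 I₀ · cos²(16°) = 0.3977 I₀.
Need I₃/I₀ = 0.316, so cos²(θ − 130°) = 0.316 / 0.3977 = 0.7945.
θ − 130° = arccos(√0.7945) = 27.0°, giving θ ≈ 130 + 27.0 = 157.0°.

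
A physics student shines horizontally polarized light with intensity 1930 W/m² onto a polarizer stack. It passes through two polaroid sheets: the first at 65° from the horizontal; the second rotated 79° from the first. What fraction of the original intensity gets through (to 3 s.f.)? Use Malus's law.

I/I₀ ≈ 0.00650

By Malus's law, I₁ = 1930 W/m² · cos²(65°) = 344.7 W/m².
I₂ = I₁ · cos²(79°) = 344.7 · 0.03641 = 12.55 W/m².
Transmitted fraction = 0.006503.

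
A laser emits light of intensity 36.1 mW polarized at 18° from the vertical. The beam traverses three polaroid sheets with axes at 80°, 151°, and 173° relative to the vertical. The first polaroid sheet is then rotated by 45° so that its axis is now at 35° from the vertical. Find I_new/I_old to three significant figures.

Before rotation:
I₁ = I₀ cos²(80° − 18°) = I₀ cos²(62°) = 0.2204 I₀.
I₂ = I₁ cos²(151° − 80°) = 0.2204 I₀ · cos²(71°) = 0.02336 I₀.
I₃ = I₂ cos²(173° − 151°) = 0.02336 I₀ · cos²(22°) = 0.02008 I₀.
After rotation:
I₁ = I₀ cos²(35° − 18°) = I₀ cos²(17°) = 0.9145 I₀.
Angle between axes 1 and 2: 64°. I₂ = 0.9145 I₀ · cos²(64°) = 0.1757 I₀.
I₃ = I₂ cos²(173° − 151°) = 0.1757 I₀ · cos²(22°) = 0.1511 I₀.
Ratio = 0.1511 / 0.02008 = 7.523.

I_new/I_old ≈ 7.52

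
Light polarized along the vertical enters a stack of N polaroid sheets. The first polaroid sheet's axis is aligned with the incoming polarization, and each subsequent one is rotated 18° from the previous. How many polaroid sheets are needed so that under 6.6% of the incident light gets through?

N = 29

First polarizer is aligned with the polarization: full transmission.
Each further stage multiplies by cos²(18°) = 0.9045.
After N polarizers: T = 0.9045^(N−1). Require T < 0.066 ⇒ N−1 > ln(0.066)/ln(0.9045) = 27.08, so N−1 ≥ 28 and N = 29.
Check: N=29 gives T = 0.06019 < 0.066; N=28 gives T = 0.06655.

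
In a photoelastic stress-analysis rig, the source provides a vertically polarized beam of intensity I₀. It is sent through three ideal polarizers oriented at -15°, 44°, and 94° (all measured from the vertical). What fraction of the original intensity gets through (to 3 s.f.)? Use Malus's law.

By Malus's law, I₁ = I₀ cos²(-15° − 0°) = I₀ cos²(15°) = 0.933 I₀.
I₂ = I₁ cos²(44° + 15°) = 0.933 I₀ · cos²(59°) = 0.2475 I₀.
I₃ = I₂ cos²(94° − 44°) = 0.2475 I₀ · cos²(50°) = 0.1023 I₀.
Transmitted fraction = 0.1023.

≈ 0.102 I₀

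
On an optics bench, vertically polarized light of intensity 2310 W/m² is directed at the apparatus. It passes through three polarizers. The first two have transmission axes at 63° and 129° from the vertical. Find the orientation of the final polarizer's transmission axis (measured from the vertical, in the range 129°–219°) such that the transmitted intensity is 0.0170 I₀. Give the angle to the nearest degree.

I₁ = I₀ cos²(63° − 0°) = I₀ cos²(63°) = 0.2061 I₀.
I₂ = I₁ cos²(129° − 63°) = 0.2061 I₀ · cos²(66°) = 0.0341 I₀.
Need I₃/I₀ = 0.017, so cos²(θ − 129°) = 0.017 / 0.0341 = 0.4986.
θ − 129° = arccos(√0.4986) = 45.1°, giving θ ≈ 129 + 45.1 = 174.1°.

θ ≈ 174°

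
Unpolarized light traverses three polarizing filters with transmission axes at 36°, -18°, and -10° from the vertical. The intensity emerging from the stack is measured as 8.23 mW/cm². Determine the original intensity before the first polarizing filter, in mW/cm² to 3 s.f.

I₀ ≈ 48.6 mW/cm²

Unpolarized light through the first polarizer → I₁ = ½ I₀, now polarized at 36°.
I₂ = I₁ cos²(-18° − 36°) = 0.5 I₀ · cos²(54°) = 0.1727 I₀.
I₃ = I₂ cos²(-10° + 18°) = 0.1727 I₀ · cos²(8°) = 0.1694 I₀.
So 8.23 mW/cm² = 0.1694 I₀, giving I₀ = 8.23/0.1694 = 48.58 mW/cm².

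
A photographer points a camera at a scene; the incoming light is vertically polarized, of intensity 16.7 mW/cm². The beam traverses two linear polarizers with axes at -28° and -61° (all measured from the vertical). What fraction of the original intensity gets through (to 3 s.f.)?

I/I₀ ≈ 0.548

I₁ = 16.7 mW/cm² · cos²(28°) = 13.02 mW/cm².
I₂ = I₁ · cos²(33°) = 13.02 · 0.7034 = 9.157 mW/cm².
Transmitted fraction = 0.5483.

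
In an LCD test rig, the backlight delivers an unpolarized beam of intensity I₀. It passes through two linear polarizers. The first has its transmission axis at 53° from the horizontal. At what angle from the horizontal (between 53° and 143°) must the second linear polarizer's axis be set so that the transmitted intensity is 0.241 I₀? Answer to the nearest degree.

θ ≈ 99°

Unpolarized light through the first polarizer → I₁ = ½ I₀, now polarized at 53°.
Need I₂/I₀ = 0.241, so cos²(θ − 53°) = 0.241 / 0.5 = 0.482.
θ − 53° = arccos(√0.482) = 46.0°, giving θ ≈ 53 + 46.0 = 99.0°.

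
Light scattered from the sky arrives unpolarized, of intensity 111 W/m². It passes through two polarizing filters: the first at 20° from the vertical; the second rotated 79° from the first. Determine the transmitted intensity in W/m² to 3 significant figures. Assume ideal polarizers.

I ≈ 2.02 W/m²

Unpolarized light through the first polarizer → I₁ = 111 W/m²/2 = 55.5 W/m², polarized at 20°.
I₂ = I₁ · cos²(79°) = 55.5 · 0.03641 = 2.021 W/m².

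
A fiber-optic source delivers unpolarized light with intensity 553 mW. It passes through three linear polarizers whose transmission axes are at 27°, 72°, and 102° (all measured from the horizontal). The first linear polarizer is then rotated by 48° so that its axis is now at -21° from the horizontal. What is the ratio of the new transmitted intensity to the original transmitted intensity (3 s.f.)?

I_new/I_old ≈ 0.00548

Before rotation:
Unpolarized light through the first polarizer → I₁ = ½ I₀, now polarized at 27°.
I₂ = I₁ cos²(72° − 27°) = 0.5 I₀ · cos²(45°) = 0.25 I₀.
I₃ = I₂ cos²(102° − 72°) = 0.25 I₀ · cos²(30°) = 0.1875 I₀.
After rotation:
Unpolarized light through the first polarizer → I₁ = ½ I₀, now polarized at -21°.
Angle between axes 1 and 2: 87°. I₂ = 0.5 I₀ · cos²(87°) = 0.00137 I₀.
I₃ = I₂ cos²(102° − 72°) = 0.00137 I₀ · cos²(30°) = 0.001027 I₀.
Ratio = 0.001027 / 0.1875 = 0.005478.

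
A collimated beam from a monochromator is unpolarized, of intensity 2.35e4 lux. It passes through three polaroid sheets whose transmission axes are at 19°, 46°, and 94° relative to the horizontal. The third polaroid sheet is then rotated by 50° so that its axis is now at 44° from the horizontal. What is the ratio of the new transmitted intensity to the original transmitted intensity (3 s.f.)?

I_new/I_old ≈ 2.23

Before rotation:
Unpolarized light through the first polarizer → I₁ = ½ I₀, now polarized at 19°.
I₂ = I₁ cos²(46° − 19°) = 0.5 I₀ · cos²(27°) = 0.3969 I₀.
I₃ = I₂ cos²(94° − 46°) = 0.3969 I₀ · cos²(48°) = 0.1777 I₀.
After rotation:
Unpolarized light through the first polarizer → I₁ = ½ I₀, now polarized at 19°.
I₂ = I₁ cos²(46° − 19°) = 0.5 I₀ · cos²(27°) = 0.3969 I₀.
I₃ = I₂ cos²(44° − 46°) = 0.3969 I₀ · cos²(2°) = 0.3965 I₀.
Ratio = 0.3965 / 0.1777 = 2.231.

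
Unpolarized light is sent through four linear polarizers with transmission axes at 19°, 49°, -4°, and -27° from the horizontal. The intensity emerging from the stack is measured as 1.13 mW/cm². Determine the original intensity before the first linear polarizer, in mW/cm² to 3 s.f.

I₀ ≈ 9.82 mW/cm²

Unpolarized light through the first polarizer → I₁ = ½ I₀, now polarized at 19°.
I₂ = I₁ cos²(49° − 19°) = 0.5 I₀ · cos²(30°) = 0.375 I₀.
I₃ = I₂ cos²(-4° − 49°) = 0.375 I₀ · cos²(53°) = 0.1358 I₀.
I₄ = I₃ cos²(-27° + 4°) = 0.1358 I₀ · cos²(23°) = 0.1151 I₀.
So 1.13 mW/cm² = 0.1151 I₀, giving I₀ = 1.13/0.1151 = 9.819 mW/cm².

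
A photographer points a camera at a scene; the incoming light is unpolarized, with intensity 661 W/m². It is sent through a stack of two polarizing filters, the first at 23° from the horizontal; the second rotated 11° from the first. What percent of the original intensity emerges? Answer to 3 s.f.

Unpolarized light through the first polarizer → I₁ = 661 W/m²/2 = 330.5 W/m², polarized at 23°.
I₂ = I₁ · cos²(11°) = 330.5 · 0.9636 = 318.5 W/m².
That is 48.18% of the incident intensity.

≈ 48.2%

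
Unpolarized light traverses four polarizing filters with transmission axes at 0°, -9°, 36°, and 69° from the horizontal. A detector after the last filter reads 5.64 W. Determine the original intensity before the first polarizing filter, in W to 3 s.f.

Unpolarized light through the first polarizer → I₁ = ½ I₀, now polarized at 0°.
I₂ = I₁ cos²(-9° − 0°) = 0.5 I₀ · cos²(9°) = 0.4878 I₀.
I₃ = I₂ cos²(36° + 9°) = 0.4878 I₀ · cos²(45°) = 0.2439 I₀.
I₄ = I₃ cos²(69° − 36°) = 0.2439 I₀ · cos²(33°) = 0.1715 I₀.
So 5.64 W = 0.1715 I₀, giving I₀ = 5.64/0.1715 = 32.88 W.

I₀ ≈ 32.9 W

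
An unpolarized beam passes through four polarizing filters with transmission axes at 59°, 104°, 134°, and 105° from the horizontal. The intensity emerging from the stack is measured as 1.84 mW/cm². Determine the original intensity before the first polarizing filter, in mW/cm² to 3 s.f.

Unpolarized light through the first polarizer → I₁ = ½ I₀, now polarized at 59°.
I₂ = I₁ cos²(104° − 59°) = 0.5 I₀ · cos²(45°) = 0.25 I₀.
I₃ = I₂ cos²(134° − 104°) = 0.25 I₀ · cos²(30°) = 0.1875 I₀.
I₄ = I₃ cos²(105° − 134°) = 0.1875 I₀ · cos²(29°) = 0.1434 I₀.
So 1.84 mW/cm² = 0.1434 I₀, giving I₀ = 1.84/0.1434 = 12.83 mW/cm².

I₀ ≈ 12.8 mW/cm²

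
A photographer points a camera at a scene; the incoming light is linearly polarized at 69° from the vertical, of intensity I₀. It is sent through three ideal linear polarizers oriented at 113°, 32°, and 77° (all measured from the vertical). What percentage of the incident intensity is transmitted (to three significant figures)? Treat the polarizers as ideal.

I₁ = I₀ cos²(113° − 69°) = I₀ cos²(44°) = 0.5174 I₀.
I₂ = I₁ cos²(32° − 113°) = 0.5174 I₀ · cos²(81°) = 0.01266 I₀.
I₃ = I₂ cos²(77° − 32°) = 0.01266 I₀ · cos²(45°) = 0.006331 I₀.
That is 0.6331% of the incident intensity.

≈ 0.633%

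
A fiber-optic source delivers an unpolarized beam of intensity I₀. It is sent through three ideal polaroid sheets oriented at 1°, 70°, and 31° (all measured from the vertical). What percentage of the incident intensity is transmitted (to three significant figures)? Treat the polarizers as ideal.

Unpolarized light through the first polarizer → I₁ = ½ I₀, now polarized at 1°.
I₂ = I₁ cos²(70° − 1°) = 0.5 I₀ · cos²(69°) = 0.06421 I₀.
I₃ = I₂ cos²(31° − 70°) = 0.06421 I₀ · cos²(39°) = 0.03878 I₀.
That is 3.878% of the incident intensity.

≈ 3.88%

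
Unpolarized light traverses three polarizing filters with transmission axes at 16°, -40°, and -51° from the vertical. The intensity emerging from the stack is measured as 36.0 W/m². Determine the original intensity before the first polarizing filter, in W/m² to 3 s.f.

I₀ ≈ 239 W/m²

Unpolarized light through the first polarizer → I₁ = ½ I₀, now polarized at 16°.
I₂ = I₁ cos²(-40° − 16°) = 0.5 I₀ · cos²(56°) = 0.1563 I₀.
I₃ = I₂ cos²(-51° + 40°) = 0.1563 I₀ · cos²(11°) = 0.1507 I₀.
So 36.0 W/m² = 0.1507 I₀, giving I₀ = 36.0/0.1507 = 239 W/m².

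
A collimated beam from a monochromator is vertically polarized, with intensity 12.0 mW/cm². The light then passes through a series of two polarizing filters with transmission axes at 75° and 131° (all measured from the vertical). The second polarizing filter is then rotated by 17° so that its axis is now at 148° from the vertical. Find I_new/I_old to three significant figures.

I_new/I_old ≈ 0.273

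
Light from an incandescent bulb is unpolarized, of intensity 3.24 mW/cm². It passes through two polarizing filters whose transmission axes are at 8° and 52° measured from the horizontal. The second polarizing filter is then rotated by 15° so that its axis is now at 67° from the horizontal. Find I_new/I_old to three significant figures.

I_new/I_old ≈ 0.513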